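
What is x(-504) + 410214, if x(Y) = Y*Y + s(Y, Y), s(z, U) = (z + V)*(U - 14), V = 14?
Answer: 918050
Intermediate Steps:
s(z, U) = (-14 + U)*(14 + z) (s(z, U) = (z + 14)*(U - 14) = (14 + z)*(-14 + U) = (-14 + U)*(14 + z))
x(Y) = -196 + 2*Y² (x(Y) = Y*Y + (-196 - 14*Y + 14*Y + Y*Y) = Y² + (-196 - 14*Y + 14*Y + Y²) = Y² + (-196 + Y²) = -196 + 2*Y²)
x(-504) + 410214 = (-196 + 2*(-504)²) + 410214 = (-196 + 2*254016) + 410214 = (-196 + 508032) + 410214 = 507836 + 410214 = 918050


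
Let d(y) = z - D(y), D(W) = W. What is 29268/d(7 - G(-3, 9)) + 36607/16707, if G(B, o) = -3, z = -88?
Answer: -242696495/818643 ≈ -296.46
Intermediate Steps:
d(y) = -88 - y
29268/d(7 - G(-3, 9)) + 36607/16707 = 29268/(-88 - (7 - 1*(-3))) + 36607/16707 = 29268/(-88 - (7 + 3)) + 36607*(1/16707) = 29268/(-88 - 1*10) + 36607/16707 = 29268/(-88 - 10) + 36607/16707 = 29268/(-98) + 36607/16707 = 29268*(-1/98) + 36607/16707 = -14634/49 + 36607/16707 = -242696495/818643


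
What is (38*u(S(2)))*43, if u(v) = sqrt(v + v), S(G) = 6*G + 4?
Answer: 6536*sqrt(2) ≈ 9243.3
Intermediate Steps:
S(G) = 4 + 6*G
u(v) = sqrt(2)*sqrt(v) (u(v) = sqrt(2*v) = sqrt(2)*sqrt(v))
(38*u(S(2)))*43 = (38*(sqrt(2)*sqrt(4 + 6*2)))*43 = (38*(sqrt(2)*sqrt(4 + 12)))*43 = (38*(sqrt(2)*sqrt(16)))*43 = (38*(sqrt(2)*4))*43 = (38*(4*sqrt(2)))*43 = (152*sqrt(2))*43 = 6536*sqrt(2)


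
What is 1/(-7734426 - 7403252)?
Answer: -1/15137678 ≈ -6.6060e-8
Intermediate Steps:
1/(-7734426 - 7403252) = 1/(-15137678) = -1/15137678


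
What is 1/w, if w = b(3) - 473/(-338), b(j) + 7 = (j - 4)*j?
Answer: -338/2907 ≈ -0.11627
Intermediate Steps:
b(j) = -7 + j*(-4 + j) (b(j) = -7 + (j - 4)*j = -7 + (-4 + j)*j = -7 + j*(-4 + j))
w = -2907/338 (w = (-7 + 3² - 4*3) - 473/(-338) = (-7 + 9 - 12) - 473*(-1/338) = -10 + 473/338 = -2907/338 ≈ -8.6006)
1/w = 1/(-2907/338) = -338/2907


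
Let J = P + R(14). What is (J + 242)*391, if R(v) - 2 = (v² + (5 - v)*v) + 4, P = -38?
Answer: 109480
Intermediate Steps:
R(v) = 6 + v² + v*(5 - v) (R(v) = 2 + ((v² + (5 - v)*v) + 4) = 2 + ((v² + v*(5 - v)) + 4) = 2 + (4 + v² + v*(5 - v)) = 6 + v² + v*(5 - v))
J = 38 (J = -38 + (6 + 5*14) = -38 + (6 + 70) = -38 + 76 = 38)
(J + 242)*391 = (38 + 242)*391 = 280*391 = 109480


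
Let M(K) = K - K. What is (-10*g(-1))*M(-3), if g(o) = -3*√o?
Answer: 0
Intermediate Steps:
M(K) = 0
(-10*g(-1))*M(-3) = -(-30)*√(-1)*0 = -(-30)*I*0 = (30*I)*0 = 0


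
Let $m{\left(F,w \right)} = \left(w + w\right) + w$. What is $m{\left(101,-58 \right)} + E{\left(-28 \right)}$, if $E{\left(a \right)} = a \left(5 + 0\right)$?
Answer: $-314$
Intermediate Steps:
$m{\left(F,w \right)} = 3 w$ ($m{\left(F,w \right)} = 2 w + w = 3 w$)
$E{\left(a \right)} = 5 a$ ($E{\left(a \right)} = a 5 = 5 a$)
$m{\left(101,-58 \right)} + E{\left(-28 \right)} = 3 \left(-58\right) + 5 \left(-28\right) = -174 - 140 = -314$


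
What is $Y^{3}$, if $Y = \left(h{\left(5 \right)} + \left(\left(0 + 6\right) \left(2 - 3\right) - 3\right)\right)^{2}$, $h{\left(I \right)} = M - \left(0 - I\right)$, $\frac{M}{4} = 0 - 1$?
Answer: $262144$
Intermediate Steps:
$M = -4$ ($M = 4 \left(0 - 1\right) = 4 \left(-1\right) = -4$)
$h{\left(I \right)} = -4 + I$ ($h{\left(I \right)} = -4 - \left(0 - I\right) = -4 - - I = -4 + I$)
$Y = 64$ ($Y = \left(\left(-4 + 5\right) + \left(\left(0 + 6\right) \left(2 - 3\right) - 3\right)\right)^{2} = \left(1 + \left(6 \left(-1\right) - 3\right)\right)^{2} = \left(1 - 9\right)^{2} = \left(-8\right)^{2} = 64$)
$Y^{3} = 64^{3} = 262144$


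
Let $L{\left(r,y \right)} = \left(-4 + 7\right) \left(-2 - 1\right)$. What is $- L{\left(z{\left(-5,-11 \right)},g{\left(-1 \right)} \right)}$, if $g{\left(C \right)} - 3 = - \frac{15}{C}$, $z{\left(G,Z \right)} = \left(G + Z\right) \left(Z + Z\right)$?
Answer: $9$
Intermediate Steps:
$z{\left(G,Z \right)} = 2 Z \left(G + Z\right)$ ($z{\left(G,Z \right)} = \left(G + Z\right) 2 Z = 2 Z \left(G + Z\right)$)
$g{\left(C \right)} = 3 - \frac{15}{C}$
$L{\left(r,y \right)} = -9$ ($L{\left(r,y \right)} = 3 \left(-2 - 1\right) = 3 \left(-3\right) = -9$)
$- L{\left(z{\left(-5,-11 \right)},g{\left(-1 \right)} \right)} = \left(-1\right) \left(-9\right) = 9$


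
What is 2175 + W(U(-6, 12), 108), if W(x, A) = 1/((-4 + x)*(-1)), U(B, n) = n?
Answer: 17399/8 ≈ 2174.9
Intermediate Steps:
W(x, A) = 1/(4 - x)
2175 + W(U(-6, 12), 108) = 2175 - 1/(-4 + 12) = 2175 - 1/8 = 2175 - 1*⅛ = 2175 - ⅛ = 17399/8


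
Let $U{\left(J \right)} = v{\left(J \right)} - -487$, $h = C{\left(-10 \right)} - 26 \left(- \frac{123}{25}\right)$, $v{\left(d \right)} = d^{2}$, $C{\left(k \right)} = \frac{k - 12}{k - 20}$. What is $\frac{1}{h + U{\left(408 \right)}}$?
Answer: $\frac{75}{12530974} \approx 5.9852 \cdot 10^{-6}$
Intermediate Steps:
$C{\left(k \right)} = \frac{-12 + k}{-20 + k}$
$h = \frac{9649}{75}$ ($h = \frac{-12 - 10}{-20 - 10} - 26 \left(- \frac{123}{25}\right) = \frac{1}{-30} \left(-22\right) - 26 \left(\left(-123\right) \frac{1}{25}\right) = \left(- \frac{1}{30}\right) \left(-22\right) - - \frac{3198}{25} = \frac{11}{15} + \frac{3198}{25} = \frac{9649}{75} \approx 128.65$)
$U{\left(J \right)} = 487 + J^{2}$ ($U{\left(J \right)} = J^{2} - -487 = J^{2} + 487 = 487 + J^{2}$)
$\frac{1}{h + U{\left(408 \right)}} = \frac{1}{\frac{9649}{75} + \left(487 + 408^{2}\right)} = \frac{1}{\frac{9649}{75} + \left(487 + 166464\right)} = \frac{1}{\frac{9649}{75} + 166951} = \frac{1}{\frac{12530974}{75}} = \frac{75}{12530974}$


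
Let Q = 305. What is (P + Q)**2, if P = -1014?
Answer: 502681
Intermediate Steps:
(P + Q)**2 = (-1014 + 305)**2 = (-709)**2 = 502681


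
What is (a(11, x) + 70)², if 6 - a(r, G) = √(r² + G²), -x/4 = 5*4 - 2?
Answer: (76 - √5305)² ≈ 10.014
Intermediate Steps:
x = -72 (x = -4*(5*4 - 2) = -4*(20 - 2) = -4*18 = -72)
a(r, G) = 6 - √(G² + r²) (a(r, G) = 6 - √(r² + G²) = 6 - √(G² + r²))
(a(11, x) + 70)² = ((6 - √((-72)² + 11²)) + 70)² = ((6 - √(5184 + 121)) + 70)² = ((6 - √5305) + 70)² = (76 - √5305)²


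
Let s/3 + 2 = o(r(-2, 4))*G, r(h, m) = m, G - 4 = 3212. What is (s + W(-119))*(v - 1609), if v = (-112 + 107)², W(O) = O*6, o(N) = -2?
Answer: 31705344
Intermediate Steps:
G = 3216 (G = 4 + 3212 = 3216)
W(O) = 6*O
v = 25 (v = (-5)² = 25)
s = -19302 (s = -6 + 3*(-2*3216) = -6 + 3*(-6432) = -6 - 19296 = -19302)
(s + W(-119))*(v - 1609) = (-19302 + 6*(-119))*(25 - 1609) = (-19302 - 714)*(-1584) = -20016*(-1584) = 31705344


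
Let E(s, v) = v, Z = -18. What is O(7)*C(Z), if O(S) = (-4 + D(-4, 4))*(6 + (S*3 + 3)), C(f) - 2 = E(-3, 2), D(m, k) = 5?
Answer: 120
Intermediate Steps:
C(f) = 4 (C(f) = 2 + 2 = 4)
O(S) = 9 + 3*S (O(S) = (-4 + 5)*(6 + (S*3 + 3)) = 1*(6 + (3*S + 3)) = 1*(6 + (3 + 3*S)) = 1*(9 + 3*S) = 9 + 3*S)
O(7)*C(Z) = (9 + 3*7)*4 = (9 + 21)*4 = 30*4 = 120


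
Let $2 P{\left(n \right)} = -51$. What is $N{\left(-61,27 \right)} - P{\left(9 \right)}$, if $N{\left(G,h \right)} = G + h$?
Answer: $- \frac{17}{2} \approx -8.5$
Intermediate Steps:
$P{\left(n \right)} = - \frac{51}{2}$ ($P{\left(n \right)} = \frac{1}{2} \left(-51\right) = - \frac{51}{2}$)
$N{\left(-61,27 \right)} - P{\left(9 \right)} = \left(-61 + 27\right) - - \frac{51}{2} = -34 + \frac{51}{2} = - \frac{17}{2}$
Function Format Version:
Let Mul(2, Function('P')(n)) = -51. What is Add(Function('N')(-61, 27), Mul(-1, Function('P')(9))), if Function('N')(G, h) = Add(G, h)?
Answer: Rational(-17, 2) ≈ -8.5000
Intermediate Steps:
Function('P')(n) = Rational(-51, 2) (Function('P')(n) = Mul(Rational(1, 2), -51) = Rational(-51, 2))
Add(Function('N')(-61, 27), Mul(-1, Function('P')(9))) = Add(Add(-61, 27), Mul(-1, Rational(-51, 2))) = Add(-34, Rational(51, 2)) = Rational(-17, 2)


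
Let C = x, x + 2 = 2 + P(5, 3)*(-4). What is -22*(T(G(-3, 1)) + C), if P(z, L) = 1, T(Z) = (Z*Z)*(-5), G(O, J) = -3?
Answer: 1078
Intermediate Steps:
T(Z) = -5*Z² (T(Z) = Z²*(-5) = -5*Z²)
x = -4 (x = -2 + (2 + 1*(-4)) = -2 + (2 - 4) = -2 - 2 = -4)
C = -4
-22*(T(G(-3, 1)) + C) = -22*(-5*(-3)² - 4) = -22*(-5*9 - 4) = -22*(-45 - 4) = -22*(-49) = 1078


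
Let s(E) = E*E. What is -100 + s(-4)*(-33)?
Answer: -628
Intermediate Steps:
s(E) = E**2
-100 + s(-4)*(-33) = -100 + (-4)**2*(-33) = -100 + 16*(-33) = -100 - 528 = -628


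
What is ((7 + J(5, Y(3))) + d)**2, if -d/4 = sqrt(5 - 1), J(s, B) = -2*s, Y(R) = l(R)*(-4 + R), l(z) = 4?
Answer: 121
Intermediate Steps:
Y(R) = -16 + 4*R (Y(R) = 4*(-4 + R) = -16 + 4*R)
d = -8 (d = -4*sqrt(5 - 1) = -4*sqrt(4) = -4*2 = -8)
((7 + J(5, Y(3))) + d)**2 = ((7 - 2*5) - 8)**2 = ((7 - 10) - 8)**2 = (-3 - 8)**2 = (-11)**2 = 121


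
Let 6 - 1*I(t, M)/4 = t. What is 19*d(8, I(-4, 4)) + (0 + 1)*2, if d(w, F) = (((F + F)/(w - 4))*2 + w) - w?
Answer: 762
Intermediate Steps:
I(t, M) = 24 - 4*t
d(w, F) = 4*F/(-4 + w) (d(w, F) = (((2*F)/(-4 + w))*2 + w) - w = ((2*F/(-4 + w))*2 + w) - w = (4*F/(-4 + w) + w) - w = (w + 4*F/(-4 + w)) - w = 4*F/(-4 + w))
19*d(8, I(-4, 4)) + (0 + 1)*2 = 19*(4*(24 - 4*(-4))/(-4 + 8)) + (0 + 1)*2 = 19*(4*(24 + 16)/4) + 1*2 = 19*(4*40*(¼)) + 2 = 19*40 + 2 = 760 + 2 = 762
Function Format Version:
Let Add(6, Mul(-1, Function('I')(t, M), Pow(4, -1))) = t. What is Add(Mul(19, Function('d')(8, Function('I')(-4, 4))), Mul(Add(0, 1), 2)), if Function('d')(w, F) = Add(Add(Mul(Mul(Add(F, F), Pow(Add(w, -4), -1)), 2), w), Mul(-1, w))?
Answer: 762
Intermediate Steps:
Function('I')(t, M) = Add(24, Mul(-4, t))
Function('d')(w, F) = Mul(4, F, Pow(Add(-4, w), -1)) (Function('d')(w, F) = Add(Add(Mul(Mul(Mul(2, F), Pow(Add(-4, w), -1)), 2), w), Mul(-1, w)) = Add(Add(Mul(Mul(2, F, Pow(Add(-4, w), -1)), 2), w), Mul(-1, w)) = Add(Add(Mul(4, F, Pow(Add(-4, w), -1)), w), Mul(-1, w)) = Add(Add(w, Mul(4, F, Pow(Add(-4, w), -1))), Mul(-1, w)) = Mul(4, F, Pow(Add(-4, w), -1)))
Add(Mul(19, Function('d')(8, Function('I')(-4, 4))), Mul(Add(0, 1), 2)) = Add(Mul(19, Mul(4, Add(24, Mul(-4, -4)), Pow(Add(-4, 8), -1))), Mul(Add(0, 1), 2)) = Add(Mul(19, Mul(4, Add(24, 16), Pow(4, -1))), Mul(1, 2)) = Add(Mul(19, Mul(4, 40, Rational(1, 4))), 2) = Add(Mul(19, 40), 2) = Add(760, 2) = 762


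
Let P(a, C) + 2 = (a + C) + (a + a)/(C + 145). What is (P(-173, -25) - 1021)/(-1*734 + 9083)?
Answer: -73433/500940 ≈ -0.14659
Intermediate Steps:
P(a, C) = -2 + C + a + 2*a/(145 + C) (P(a, C) = -2 + ((a + C) + (a + a)/(C + 145)) = -2 + ((C + a) + (2*a)/(145 + C)) = -2 + ((C + a) + 2*a/(145 + C)) = -2 + (C + a + 2*a/(145 + C)) = -2 + C + a + 2*a/(145 + C))
(P(-173, -25) - 1021)/(-1*734 + 9083) = ((-290 + (-25)² + 143*(-25) + 147*(-173) - 25*(-173))/(145 - 25) - 1021)/(-1*734 + 9083) = ((-290 + 625 - 3575 - 25431 + 4325)/120 - 1021)/(-734 + 9083) = ((1/120)*(-24346) - 1021)/8349 = (-12173/60 - 1021)*(1/8349) = -73433/60*1/8349 = -73433/500940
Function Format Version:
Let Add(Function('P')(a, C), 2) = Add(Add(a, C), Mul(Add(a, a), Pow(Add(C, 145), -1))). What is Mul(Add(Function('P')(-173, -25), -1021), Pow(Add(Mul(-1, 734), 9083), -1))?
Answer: Rational(-73433, 500940) ≈ -0.14659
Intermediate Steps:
Function('P')(a, C) = Add(-2, C, a, Mul(2, a, Pow(Add(145, C), -1))) (Function('P')(a, C) = Add(-2, Add(Add(a, C), Mul(Add(a, a), Pow(Add(C, 145), -1)))) = Add(-2, Add(Add(C, a), Mul(Mul(2, a), Pow(Add(145, C), -1)))) = Add(-2, Add(Add(C, a), Mul(2, a, Pow(Add(145, C), -1)))) = Add(-2, Add(C, a, Mul(2, a, Pow(Add(145, C), -1)))) = Add(-2, C, a, Mul(2, a, Pow(Add(145, C), -1))))
Mul(Add(Function('P')(-173, -25), -1021), Pow(Add(Mul(-1, 734), 9083), -1)) = Mul(Add(Mul(Pow(Add(145, -25), -1), Add(-290, Pow(-25, 2), Mul(143, -25), Mul(147, -173), Mul(-25, -173))), -1021), Pow(Add(Mul(-1, 734), 9083), -1)) = Mul(Add(Mul(Pow(120, -1), Add(-290, 625, -3575, -25431, 4325)), -1021), Pow(Add(-734, 9083), -1)) = Mul(Add(Mul(Rational(1, 120), -24346), -1021), Pow(8349, -1)) = Mul(Add(Rational(-12173, 60), -1021), Rational(1, 8349)) = Mul(Rational(-73433, 60), Rational(1, 8349)) = Rational(-73433, 500940)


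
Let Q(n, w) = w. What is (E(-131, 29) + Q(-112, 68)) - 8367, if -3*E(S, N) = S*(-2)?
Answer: -25159/3 ≈ -8386.3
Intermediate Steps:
E(S, N) = 2*S/3 (E(S, N) = -S*(-2)/3 = -(-2)*S/3 = 2*S/3)
(E(-131, 29) + Q(-112, 68)) - 8367 = ((⅔)*(-131) + 68) - 8367 = (-262/3 + 68) - 8367 = -58/3 - 8367 = -25159/3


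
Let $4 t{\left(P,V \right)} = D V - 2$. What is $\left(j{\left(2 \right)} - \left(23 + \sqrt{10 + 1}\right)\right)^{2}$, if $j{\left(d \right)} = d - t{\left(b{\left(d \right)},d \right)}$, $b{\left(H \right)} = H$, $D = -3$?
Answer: $\left(19 + \sqrt{11}\right)^{2} \approx 498.03$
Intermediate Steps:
$t{\left(P,V \right)} = - \frac{1}{2} - \frac{3 V}{4}$ ($t{\left(P,V \right)} = \frac{- 3 V - 2}{4} = \frac{-2 - 3 V}{4} = - \frac{1}{2} - \frac{3 V}{4}$)
$j{\left(d \right)} = \frac{1}{2} + \frac{7 d}{4}$ ($j{\left(d \right)} = d - \left(- \frac{1}{2} - \frac{3 d}{4}\right) = d + \left(\frac{1}{2} + \frac{3 d}{4}\right) = \frac{1}{2} + \frac{7 d}{4}$)
$\left(j{\left(2 \right)} - \left(23 + \sqrt{10 + 1}\right)\right)^{2} = \left(\left(\frac{1}{2} + \frac{7}{4} \cdot 2\right) - \left(23 + \sqrt{10 + 1}\right)\right)^{2} = \left(\left(\frac{1}{2} + \frac{7}{2}\right) - \left(23 + \sqrt{11}\right)\right)^{2} = \left(4 - \left(23 + \sqrt{11}\right)\right)^{2} = \left(-19 - \sqrt{11}\right)^{2}$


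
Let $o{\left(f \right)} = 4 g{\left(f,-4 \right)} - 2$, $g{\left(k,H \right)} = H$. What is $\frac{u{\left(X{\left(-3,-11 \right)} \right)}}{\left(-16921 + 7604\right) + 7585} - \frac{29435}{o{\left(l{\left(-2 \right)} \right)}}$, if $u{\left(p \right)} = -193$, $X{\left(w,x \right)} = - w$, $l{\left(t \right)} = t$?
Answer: $\frac{25492447}{15588} \approx 1635.4$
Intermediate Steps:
$o{\left(f \right)} = -18$ ($o{\left(f \right)} = 4 \left(-4\right) - 2 = -16 - 2 = -18$)
$\frac{u{\left(X{\left(-3,-11 \right)} \right)}}{\left(-16921 + 7604\right) + 7585} - \frac{29435}{o{\left(l{\left(-2 \right)} \right)}} = - \frac{193}{\left(-16921 + 7604\right) + 7585} - \frac{29435}{-18} = - \frac{193}{-9317 + 7585} - - \frac{29435}{18} = - \frac{193}{-1732} + \frac{29435}{18} = \left(-193\right) \left(- \frac{1}{1732}\right) + \frac{29435}{18} = \frac{193}{1732} + \frac{29435}{18} = \frac{25492447}{15588}$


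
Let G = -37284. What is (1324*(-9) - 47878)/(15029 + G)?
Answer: 59794/22255 ≈ 2.6868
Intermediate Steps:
(1324*(-9) - 47878)/(15029 + G) = (1324*(-9) - 47878)/(15029 - 37284) = (-11916 - 47878)/(-22255) = -59794*(-1/22255) = 59794/22255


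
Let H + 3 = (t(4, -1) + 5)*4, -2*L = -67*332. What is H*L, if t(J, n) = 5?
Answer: 411514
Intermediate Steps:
L = 11122 (L = -(-67)*332/2 = -½*(-22244) = 11122)
H = 37 (H = -3 + (5 + 5)*4 = -3 + 10*4 = -3 + 40 = 37)
H*L = 37*11122 = 411514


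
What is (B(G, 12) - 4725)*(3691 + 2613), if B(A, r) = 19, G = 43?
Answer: -29666624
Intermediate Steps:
(B(G, 12) - 4725)*(3691 + 2613) = (19 - 4725)*(3691 + 2613) = -4706*6304 = -29666624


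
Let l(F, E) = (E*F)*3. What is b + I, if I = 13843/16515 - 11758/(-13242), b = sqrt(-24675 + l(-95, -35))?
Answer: 62915396/36448605 + 70*I*sqrt(3) ≈ 1.7261 + 121.24*I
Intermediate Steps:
l(F, E) = 3*E*F
b = 70*I*sqrt(3) (b = sqrt(-24675 + 3*(-35)*(-95)) = sqrt(-24675 + 9975) = sqrt(-14700) = 70*I*sqrt(3) ≈ 121.24*I)
I = 62915396/36448605 (I = 13843*(1/16515) - 11758*(-1/13242) = 13843/16515 + 5879/6621 = 62915396/36448605 ≈ 1.7261)
b + I = 70*I*sqrt(3) + 62915396/36448605 = 62915396/36448605 + 70*I*sqrt(3)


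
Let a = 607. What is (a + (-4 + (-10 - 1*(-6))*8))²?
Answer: 326041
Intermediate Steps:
(a + (-4 + (-10 - 1*(-6))*8))² = (607 + (-4 + (-10 - 1*(-6))*8))² = (607 + (-4 + (-10 + 6)*8))² = (607 + (-4 - 4*8))² = (607 + (-4 - 32))² = (607 - 36)² = 571² = 326041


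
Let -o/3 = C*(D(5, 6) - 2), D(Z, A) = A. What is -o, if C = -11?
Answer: -132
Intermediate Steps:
o = 132 (o = -(-33)*(6 - 2) = -(-33)*4 = -3*(-44) = 132)
-o = -1*132 = -132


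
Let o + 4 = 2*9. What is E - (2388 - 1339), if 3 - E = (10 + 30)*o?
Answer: -1606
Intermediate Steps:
o = 14 (o = -4 + 2*9 = -4 + 18 = 14)
E = -557 (E = 3 - (10 + 30)*14 = 3 - 40*14 = 3 - 1*560 = 3 - 560 = -557)
E - (2388 - 1339) = -557 - (2388 - 1339) = -557 - 1*1049 = -557 - 1049 = -1606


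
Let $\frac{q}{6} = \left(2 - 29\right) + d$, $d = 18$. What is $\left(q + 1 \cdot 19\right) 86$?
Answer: $-3010$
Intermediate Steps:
$q = -54$ ($q = 6 \left(\left(2 - 29\right) + 18\right) = 6 \left(-27 + 18\right) = 6 \left(-9\right) = -54$)
$\left(q + 1 \cdot 19\right) 86 = \left(-54 + 1 \cdot 19\right) 86 = \left(-54 + 19\right) 86 = \left(-35\right) 86 = -3010$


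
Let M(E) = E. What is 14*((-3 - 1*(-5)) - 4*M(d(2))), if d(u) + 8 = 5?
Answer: 196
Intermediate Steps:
d(u) = -3 (d(u) = -8 + 5 = -3)
14*((-3 - 1*(-5)) - 4*M(d(2))) = 14*((-3 - 1*(-5)) - 4*(-3)) = 14*((-3 + 5) + 12) = 14*(2 + 12) = 14*14 = 196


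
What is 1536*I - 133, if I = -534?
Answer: -820357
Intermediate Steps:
1536*I - 133 = 1536*(-534) - 133 = -820224 - 133 = -820357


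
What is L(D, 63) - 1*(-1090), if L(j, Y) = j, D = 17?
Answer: 1107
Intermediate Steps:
L(D, 63) - 1*(-1090) = 17 - 1*(-1090) = 17 + 1090 = 1107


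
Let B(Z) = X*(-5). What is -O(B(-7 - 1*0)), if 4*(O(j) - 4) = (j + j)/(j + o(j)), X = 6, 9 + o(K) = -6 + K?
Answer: -21/5 ≈ -4.2000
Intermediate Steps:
o(K) = -15 + K (o(K) = -9 + (-6 + K) = -15 + K)
B(Z) = -30 (B(Z) = 6*(-5) = -30)
O(j) = 4 + j/(2*(-15 + 2*j)) (O(j) = 4 + ((j + j)/(j + (-15 + j)))/4 = 4 + ((2*j)/(-15 + 2*j))/4 = 4 + (2*j/(-15 + 2*j))/4 = 4 + j/(2*(-15 + 2*j)))
-O(B(-7 - 1*0)) = -(-120 + 17*(-30))/(2*(-15 + 2*(-30))) = -(-120 - 510)/(2*(-15 - 60)) = -(-630)/(2*(-75)) = -(-1)*(-630)/(2*75) = -1*21/5 = -21/5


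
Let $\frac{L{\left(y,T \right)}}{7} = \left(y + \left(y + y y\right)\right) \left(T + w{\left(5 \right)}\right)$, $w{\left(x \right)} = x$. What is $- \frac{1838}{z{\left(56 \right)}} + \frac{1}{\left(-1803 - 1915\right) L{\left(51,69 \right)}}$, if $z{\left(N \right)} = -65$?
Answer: $\frac{736016152867}{26028862860} \approx 28.277$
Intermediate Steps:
$L{\left(y,T \right)} = 7 \left(5 + T\right) \left(y^{2} + 2 y\right)$ ($L{\left(y,T \right)} = 7 \left(y + \left(y + y y\right)\right) \left(T + 5\right) = 7 \left(y + \left(y + y^{2}\right)\right) \left(5 + T\right) = 7 \left(y^{2} + 2 y\right) \left(5 + T\right) = 7 \left(5 + T\right) \left(y^{2} + 2 y\right)$)
$- \frac{1838}{z{\left(56 \right)}} + \frac{1}{\left(-1803 - 1915\right) L{\left(51,69 \right)}} = - \frac{1838}{-65} + \frac{1}{\left(-1803 - 1915\right) 7 \cdot 51 \left(10 + 2 \cdot 69 + 5 \cdot 51 + 69 \cdot 51\right)} = \left(-1838\right) \left(- \frac{1}{65}\right) + \frac{1}{\left(-3718\right) 7 \cdot 51 \left(10 + 138 + 255 + 3519\right)} = \frac{1838}{65} - \frac{1}{3718 \cdot 7 \cdot 51 \cdot 3922} = \frac{1838}{65} - \frac{1}{3718 \cdot 1400154} = \frac{1838}{65} - \frac{1}{5205772572} = \frac{736016152867}{26028862860}$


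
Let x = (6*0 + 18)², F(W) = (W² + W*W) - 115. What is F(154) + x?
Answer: 47641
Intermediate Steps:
F(W) = -115 + 2*W² (F(W) = (W² + W²) - 115 = 2*W² - 115 = -115 + 2*W²)
x = 324 (x = (0 + 18)² = 18² = 324)
F(154) + x = (-115 + 2*154²) + 324 = (-115 + 2*23716) + 324 = (-115 + 47432) + 324 = 47317 + 324 = 47641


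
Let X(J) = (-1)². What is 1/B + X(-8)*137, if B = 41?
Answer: 5618/41 ≈ 137.02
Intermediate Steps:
X(J) = 1
1/B + X(-8)*137 = 1/41 + 1*137 = 1/41 + 137 = 5618/41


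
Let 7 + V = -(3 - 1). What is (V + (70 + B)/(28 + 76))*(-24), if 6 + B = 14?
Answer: 198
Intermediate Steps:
B = 8 (B = -6 + 14 = 8)
V = -9 (V = -7 - (3 - 1) = -7 - 1*2 = -7 - 2 = -9)
(V + (70 + B)/(28 + 76))*(-24) = (-9 + (70 + 8)/(28 + 76))*(-24) = (-9 + 78/104)*(-24) = (-9 + 78*(1/104))*(-24) = (-9 + ¾)*(-24) = -33/4*(-24) = 198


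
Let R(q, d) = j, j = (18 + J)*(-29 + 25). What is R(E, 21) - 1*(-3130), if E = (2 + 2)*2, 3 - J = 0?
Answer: 3046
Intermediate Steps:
J = 3 (J = 3 - 1*0 = 3 + 0 = 3)
E = 8 (E = 4*2 = 8)
j = -84 (j = (18 + 3)*(-29 + 25) = 21*(-4) = -84)
R(q, d) = -84
R(E, 21) - 1*(-3130) = -84 - 1*(-3130) = -84 + 3130 = 3046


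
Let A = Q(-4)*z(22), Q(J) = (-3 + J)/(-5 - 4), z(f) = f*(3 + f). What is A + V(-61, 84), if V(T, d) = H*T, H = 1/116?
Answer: 446051/1044 ≈ 427.25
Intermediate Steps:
Q(J) = ⅓ - J/9 (Q(J) = (-3 + J)/(-9) = (-3 + J)*(-⅑) = ⅓ - J/9)
A = 3850/9 (A = (⅓ - ⅑*(-4))*(22*(3 + 22)) = (⅓ + 4/9)*(22*25) = (7/9)*550 = 3850/9 ≈ 427.78)
H = 1/116 ≈ 0.0086207
V(T, d) = T/116
A + V(-61, 84) = 3850/9 + (1/116)*(-61) = 3850/9 - 61/116 = 446051/1044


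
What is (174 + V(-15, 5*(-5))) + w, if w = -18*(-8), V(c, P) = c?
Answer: 303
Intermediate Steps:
w = 144
(174 + V(-15, 5*(-5))) + w = (174 - 15) + 144 = 159 + 144 = 303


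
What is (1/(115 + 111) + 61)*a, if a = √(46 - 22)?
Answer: 13787*√6/113 ≈ 298.86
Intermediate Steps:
a = 2*√6 (a = √24 = 2*√6 ≈ 4.8990)
(1/(115 + 111) + 61)*a = (1/(115 + 111) + 61)*(2*√6) = (1/226 + 61)*(2*√6) = 13787*(2*√6)/226 = 13787*√6/113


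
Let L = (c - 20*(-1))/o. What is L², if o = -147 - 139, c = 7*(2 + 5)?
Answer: 4761/81796 ≈ 0.058206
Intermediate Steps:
c = 49 (c = 7*7 = 49)
o = -286
L = -69/286 (L = (49 - 20*(-1))/(-286) = (49 - 1*(-20))*(-1/286) = (49 + 20)*(-1/286) = 69*(-1/286) = -69/286 ≈ -0.24126)
L² = (-69/286)² = 4761/81796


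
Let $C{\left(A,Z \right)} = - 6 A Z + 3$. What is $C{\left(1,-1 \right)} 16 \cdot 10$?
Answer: $1440$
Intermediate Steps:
$C{\left(A,Z \right)} = 3 - 6 A Z$ ($C{\left(A,Z \right)} = - 6 A Z + 3 = 3 - 6 A Z$)
$C{\left(1,-1 \right)} 16 \cdot 10 = \left(3 - 6 \left(-1\right)\right) 16 \cdot 10 = \left(3 + 6\right) 16 \cdot 10 = 9 \cdot 16 \cdot 10 = 144 \cdot 10 = 1440$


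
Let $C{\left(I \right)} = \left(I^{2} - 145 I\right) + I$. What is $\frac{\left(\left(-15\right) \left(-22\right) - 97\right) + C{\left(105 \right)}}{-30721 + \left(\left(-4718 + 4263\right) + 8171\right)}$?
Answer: $\frac{3862}{23005} \approx 0.16788$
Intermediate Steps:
$C{\left(I \right)} = I^{2} - 144 I$
$\frac{\left(\left(-15\right) \left(-22\right) - 97\right) + C{\left(105 \right)}}{-30721 + \left(\left(-4718 + 4263\right) + 8171\right)} = \frac{\left(\left(-15\right) \left(-22\right) - 97\right) + 105 \left(-144 + 105\right)}{-30721 + \left(\left(-4718 + 4263\right) + 8171\right)} = \frac{\left(330 - 97\right) + 105 \left(-39\right)}{-30721 + \left(-455 + 8171\right)} = \frac{233 - 4095}{-30721 + 7716} = - \frac{3862}{-23005} = \left(-3862\right) \left(- \frac{1}{23005}\right) = \frac{3862}{23005}$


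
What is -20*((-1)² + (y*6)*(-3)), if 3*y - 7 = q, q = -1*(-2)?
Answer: 1060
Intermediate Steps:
q = 2
y = 3 (y = 7/3 + (⅓)*2 = 7/3 + ⅔ = 3)
-20*((-1)² + (y*6)*(-3)) = -20*((-1)² + (3*6)*(-3)) = -20*(1 + 18*(-3)) = -20*(1 - 54) = -20*(-53) = 1060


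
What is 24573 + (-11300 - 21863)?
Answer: -8590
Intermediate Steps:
24573 + (-11300 - 21863) = 24573 - 33163 = -8590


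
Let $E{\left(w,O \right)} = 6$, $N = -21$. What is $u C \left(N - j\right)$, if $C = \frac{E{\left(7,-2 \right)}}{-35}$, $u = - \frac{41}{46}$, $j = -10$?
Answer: $- \frac{1353}{805} \approx -1.6807$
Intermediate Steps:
$u = - \frac{41}{46}$ ($u = \left(-41\right) \frac{1}{46} = - \frac{41}{46} \approx -0.8913$)
$C = - \frac{6}{35}$ ($C = \frac{6}{-35} = 6 \left(- \frac{1}{35}\right) = - \frac{6}{35} \approx -0.17143$)
$u C \left(N - j\right) = \left(- \frac{41}{46}\right) \left(- \frac{6}{35}\right) \left(-21 - -10\right) = \frac{123 \left(-21 + 10\right)}{805} = \frac{123}{805} \left(-11\right) = - \frac{1353}{805}$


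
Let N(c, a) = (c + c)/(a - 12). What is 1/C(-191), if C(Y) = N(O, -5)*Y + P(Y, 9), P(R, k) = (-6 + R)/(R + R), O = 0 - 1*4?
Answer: -6494/580347 ≈ -0.011190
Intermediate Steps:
O = -4 (O = 0 - 4 = -4)
N(c, a) = 2*c/(-12 + a) (N(c, a) = (2*c)/(-12 + a) = 2*c/(-12 + a))
P(R, k) = (-6 + R)/(2*R) (P(R, k) = (-6 + R)/((2*R)) = (-6 + R)*(1/(2*R)) = (-6 + R)/(2*R))
C(Y) = 8*Y/17 + (-6 + Y)/(2*Y) (C(Y) = (2*(-4)/(-12 - 5))*Y + (-6 + Y)/(2*Y) = (2*(-4)/(-17))*Y + (-6 + Y)/(2*Y) = (2*(-4)*(-1/17))*Y + (-6 + Y)/(2*Y) = 8*Y/17 + (-6 + Y)/(2*Y))
1/C(-191) = 1/(½ - 3/(-191) + (8/17)*(-191)) = 1/(½ - 3*(-1/191) - 1528/17) = 1/(½ + 3/191 - 1528/17) = 1/(-580347/6494) = -6494/580347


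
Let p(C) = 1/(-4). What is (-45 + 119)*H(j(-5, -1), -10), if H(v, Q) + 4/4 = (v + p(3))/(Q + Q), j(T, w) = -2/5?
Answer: -14319/200 ≈ -71.595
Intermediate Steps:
j(T, w) = -⅖ (j(T, w) = -2*⅕ = -⅖)
p(C) = -¼
H(v, Q) = -1 + (-¼ + v)/(2*Q) (H(v, Q) = -1 + (v - ¼)/(Q + Q) = -1 + (-¼ + v)/((2*Q)) = -1 + (-¼ + v)*(1/(2*Q)) = -1 + (-¼ + v)/(2*Q))
(-45 + 119)*H(j(-5, -1), -10) = (-45 + 119)*((-⅛ + (½)*(-⅖) - 1*(-10))/(-10)) = 74*(-(-⅛ - ⅕ + 10)/10) = 74*(-⅒*387/40) = 74*(-387/400) = -14319/200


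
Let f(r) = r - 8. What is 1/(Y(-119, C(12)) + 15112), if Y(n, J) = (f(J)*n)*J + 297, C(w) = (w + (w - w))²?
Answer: -1/2315087 ≈ -4.3195e-7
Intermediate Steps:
f(r) = -8 + r
C(w) = w² (C(w) = (w + 0)² = w²)
Y(n, J) = 297 + J*n*(-8 + J) (Y(n, J) = ((-8 + J)*n)*J + 297 = (n*(-8 + J))*J + 297 = J*n*(-8 + J) + 297 = 297 + J*n*(-8 + J))
1/(Y(-119, C(12)) + 15112) = 1/((297 + 12²*(-119)*(-8 + 12²)) + 15112) = 1/((297 + 144*(-119)*(-8 + 144)) + 15112) = 1/((297 + 144*(-119)*136) + 15112) = 1/((297 - 2330496) + 15112) = 1/(-2330199 + 15112) = 1/(-2315087) = -1/2315087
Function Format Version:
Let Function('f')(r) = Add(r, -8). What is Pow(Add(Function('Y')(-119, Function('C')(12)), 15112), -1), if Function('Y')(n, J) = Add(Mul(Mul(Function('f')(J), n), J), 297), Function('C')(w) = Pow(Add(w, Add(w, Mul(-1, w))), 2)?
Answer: Rational(-1, 2315087) ≈ -4.3195e-7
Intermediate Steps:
Function('f')(r) = Add(-8, r)
Function('C')(w) = Pow(w, 2) (Function('C')(w) = Pow(Add(w, 0), 2) = Pow(w, 2))
Function('Y')(n, J) = Add(297, Mul(J, n, Add(-8, J))) (Function('Y')(n, J) = Add(Mul(Mul(Add(-8, J), n), J), 297) = Add(Mul(Mul(n, Add(-8, J)), J), 297) = Add(Mul(J, n, Add(-8, J)), 297) = Add(297, Mul(J, n, Add(-8, J))))
Pow(Add(Function('Y')(-119, Function('C')(12)), 15112), -1) = Pow(Add(Add(297, Mul(Pow(12, 2), -119, Add(-8, Pow(12, 2)))), 15112), -1) = Pow(Add(Add(297, Mul(144, -119, Add(-8, 144))), 15112), -1) = Pow(Add(Add(297, Mul(144, -119, 136)), 15112), -1) = Pow(Add(Add(297, -2330496), 15112), -1) = Pow(Add(-2330199, 15112), -1) = Pow(-2315087, -1) = Rational(-1, 2315087)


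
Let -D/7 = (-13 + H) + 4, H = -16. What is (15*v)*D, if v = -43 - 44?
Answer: -228375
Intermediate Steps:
v = -87
D = 175 (D = -7*((-13 - 16) + 4) = -7*(-29 + 4) = -7*(-25) = 175)
(15*v)*D = (15*(-87))*175 = -1305*175 = -228375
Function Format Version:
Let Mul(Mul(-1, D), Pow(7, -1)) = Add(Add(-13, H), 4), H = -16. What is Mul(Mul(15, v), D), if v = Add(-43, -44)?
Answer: -228375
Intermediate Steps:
v = -87
D = 175 (D = Mul(-7, Add(Add(-13, -16), 4)) = Mul(-7, Add(-29, 4)) = Mul(-7, -25) = 175)
Mul(Mul(15, v), D) = Mul(Mul(15, -87), 175) = Mul(-1305, 175) = -228375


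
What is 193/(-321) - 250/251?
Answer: -128693/80571 ≈ -1.5973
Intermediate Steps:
193/(-321) - 250/251 = 193*(-1/321) - 250*1/251 = -193/321 - 250/251 = -128693/80571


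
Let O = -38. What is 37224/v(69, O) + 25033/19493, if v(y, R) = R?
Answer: -362328089/370367 ≈ -978.29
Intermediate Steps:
37224/v(69, O) + 25033/19493 = 37224/(-38) + 25033/19493 = 37224*(-1/38) + 25033*(1/19493) = -18612/19 + 25033/19493 = -362328089/370367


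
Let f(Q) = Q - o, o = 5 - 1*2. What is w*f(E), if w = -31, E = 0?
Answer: 93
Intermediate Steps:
o = 3 (o = 5 - 2 = 3)
f(Q) = -3 + Q (f(Q) = Q - 1*3 = Q - 3 = -3 + Q)
w*f(E) = -31*(-3 + 0) = -31*(-3) = 93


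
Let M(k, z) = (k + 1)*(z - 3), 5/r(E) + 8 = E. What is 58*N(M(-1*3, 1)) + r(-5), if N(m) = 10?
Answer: 7535/13 ≈ 579.62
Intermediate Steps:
r(E) = 5/(-8 + E)
M(k, z) = (1 + k)*(-3 + z)
58*N(M(-1*3, 1)) + r(-5) = 58*10 + 5/(-8 - 5) = 580 + 5/(-13) = 580 + 5*(-1/13) = 580 - 5/13 = 7535/13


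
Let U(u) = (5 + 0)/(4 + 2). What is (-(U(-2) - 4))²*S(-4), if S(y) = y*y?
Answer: 1444/9 ≈ 160.44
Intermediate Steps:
U(u) = ⅚ (U(u) = 5/6 = 5*(⅙) = ⅚)
S(y) = y²
(-(U(-2) - 4))²*S(-4) = (-(⅚ - 4))²*(-4)² = (-1*(-19/6))²*16 = (19/6)²*16 = (361/36)*16 = 1444/9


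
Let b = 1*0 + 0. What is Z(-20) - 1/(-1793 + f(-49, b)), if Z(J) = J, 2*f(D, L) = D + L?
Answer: -72698/3635 ≈ -19.999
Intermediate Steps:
b = 0 (b = 0 + 0 = 0)
f(D, L) = D/2 + L/2 (f(D, L) = (D + L)/2 = D/2 + L/2)
Z(-20) - 1/(-1793 + f(-49, b)) = -20 - 1/(-1793 + ((½)*(-49) + (½)*0)) = -20 - 1/(-1793 + (-49/2 + 0)) = -20 - 1/(-1793 - 49/2) = -20 - 1/(-3635/2) = -20 - 1*(-2/3635) = -20 + 2/3635 = -72698/3635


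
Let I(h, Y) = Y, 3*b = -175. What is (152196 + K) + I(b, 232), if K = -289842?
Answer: -137414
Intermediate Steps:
b = -175/3 (b = (⅓)*(-175) = -175/3 ≈ -58.333)
(152196 + K) + I(b, 232) = (152196 - 289842) + 232 = -137646 + 232 = -137414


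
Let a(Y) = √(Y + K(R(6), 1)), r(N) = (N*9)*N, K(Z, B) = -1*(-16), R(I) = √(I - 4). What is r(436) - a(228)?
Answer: 1710864 - 2*√61 ≈ 1.7108e+6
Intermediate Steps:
R(I) = √(-4 + I)
K(Z, B) = 16
r(N) = 9*N² (r(N) = (9*N)*N = 9*N²)
a(Y) = √(16 + Y) (a(Y) = √(Y + 16) = √(16 + Y))
r(436) - a(228) = 9*436² - √(16 + 228) = 9*190096 - √244 = 1710864 - 2*√61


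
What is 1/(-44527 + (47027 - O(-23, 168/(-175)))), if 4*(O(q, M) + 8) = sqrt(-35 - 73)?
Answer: 3344/8386761 + 2*I*sqrt(3)/8386761 ≈ 0.00039872 + 4.1304e-7*I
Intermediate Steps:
O(q, M) = -8 + 3*I*sqrt(3)/2 (O(q, M) = -8 + sqrt(-35 - 73)/4 = -8 + sqrt(-108)/4 = -8 + (6*I*sqrt(3))/4 = -8 + 3*I*sqrt(3)/2)
1/(-44527 + (47027 - O(-23, 168/(-175)))) = 1/(-44527 + (47027 - (-8 + 3*I*sqrt(3)/2))) = 1/(-44527 + (47027 + (8 - 3*I*sqrt(3)/2))) = 1/(-44527 + (47035 - 3*I*sqrt(3)/2)) = 1/(2508 - 3*I*sqrt(3)/2)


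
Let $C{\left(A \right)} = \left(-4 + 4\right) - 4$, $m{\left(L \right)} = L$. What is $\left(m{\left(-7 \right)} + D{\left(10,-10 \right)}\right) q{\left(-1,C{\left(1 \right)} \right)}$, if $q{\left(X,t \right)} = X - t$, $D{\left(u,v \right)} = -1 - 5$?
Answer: $-39$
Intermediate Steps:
$D{\left(u,v \right)} = -6$
$C{\left(A \right)} = -4$ ($C{\left(A \right)} = 0 - 4 = -4$)
$\left(m{\left(-7 \right)} + D{\left(10,-10 \right)}\right) q{\left(-1,C{\left(1 \right)} \right)} = \left(-7 - 6\right) \left(-1 - -4\right) = - 13 \left(-1 + 4\right) = \left(-13\right) 3 = -39$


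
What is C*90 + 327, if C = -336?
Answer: -29913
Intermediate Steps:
C*90 + 327 = -336*90 + 327 = -30240 + 327 = -29913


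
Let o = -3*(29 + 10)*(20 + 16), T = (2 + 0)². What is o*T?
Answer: -16848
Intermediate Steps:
T = 4 (T = 2² = 4)
o = -4212 (o = -117*36 = -3*1404 = -4212)
o*T = -4212*4 = -16848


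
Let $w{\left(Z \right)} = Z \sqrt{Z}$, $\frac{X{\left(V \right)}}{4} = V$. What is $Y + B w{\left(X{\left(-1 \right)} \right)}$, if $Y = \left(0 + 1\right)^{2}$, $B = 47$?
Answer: $1 - 376 i \approx 1.0 - 376.0 i$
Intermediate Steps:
$X{\left(V \right)} = 4 V$
$w{\left(Z \right)} = Z^{\frac{3}{2}}$
$Y = 1$ ($Y = 1^{2} = 1$)
$Y + B w{\left(X{\left(-1 \right)} \right)} = 1 + 47 \left(4 \left(-1\right)\right)^{\frac{3}{2}} = 1 + 47 \left(-4\right)^{\frac{3}{2}} = 1 + 47 \left(- 8 i\right) = 1 - 376 i$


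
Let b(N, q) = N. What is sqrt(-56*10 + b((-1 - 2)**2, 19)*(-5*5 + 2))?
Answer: I*sqrt(767) ≈ 27.695*I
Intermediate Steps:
sqrt(-56*10 + b((-1 - 2)**2, 19)*(-5*5 + 2)) = sqrt(-56*10 + (-1 - 2)**2*(-5*5 + 2)) = sqrt(-560 + (-3)**2*(-25 + 2)) = sqrt(-560 + 9*(-23)) = sqrt(-560 - 207) = sqrt(-767) = I*sqrt(767)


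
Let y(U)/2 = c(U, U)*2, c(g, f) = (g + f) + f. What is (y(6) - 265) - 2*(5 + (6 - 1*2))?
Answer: -211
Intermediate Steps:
c(g, f) = g + 2*f (c(g, f) = (f + g) + f = g + 2*f)
y(U) = 12*U (y(U) = 2*((U + 2*U)*2) = 2*((3*U)*2) = 2*(6*U) = 12*U)
(y(6) - 265) - 2*(5 + (6 - 1*2)) = (12*6 - 265) - 2*(5 + (6 - 1*2)) = (72 - 265) - 2*(5 + (6 - 2)) = -193 - 2*(5 + 4) = -193 - 2*9 = -193 - 18 = -211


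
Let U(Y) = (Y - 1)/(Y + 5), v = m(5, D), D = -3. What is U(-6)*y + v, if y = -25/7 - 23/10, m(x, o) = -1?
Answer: -421/10 ≈ -42.100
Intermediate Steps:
v = -1
y = -411/70 (y = -25*1/7 - 23*1/10 = -25/7 - 23/10 = -411/70 ≈ -5.8714)
U(Y) = (-1 + Y)/(5 + Y)
U(-6)*y + v = ((-1 - 6)/(5 - 6))*(-411/70) - 1 = (-7/(-1))*(-411/70) - 1 = -1*(-7)*(-411/70) - 1 = 7*(-411/70) - 1 = -411/10 - 1 = -421/10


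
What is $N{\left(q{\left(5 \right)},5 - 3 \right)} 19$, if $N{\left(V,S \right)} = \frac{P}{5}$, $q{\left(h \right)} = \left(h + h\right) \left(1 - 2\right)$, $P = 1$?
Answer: $\frac{19}{5} \approx 3.8$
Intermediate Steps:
$q{\left(h \right)} = - 2 h$ ($q{\left(h \right)} = 2 h \left(-1\right) = - 2 h$)
$N{\left(V,S \right)} = \frac{1}{5}$ ($N{\left(V,S \right)} = 1 \cdot \frac{1}{5} = \frac{1}{5}$)
$N{\left(q{\left(5 \right)},5 - 3 \right)} 19 = \frac{1}{5} \cdot 19 = \frac{19}{5}$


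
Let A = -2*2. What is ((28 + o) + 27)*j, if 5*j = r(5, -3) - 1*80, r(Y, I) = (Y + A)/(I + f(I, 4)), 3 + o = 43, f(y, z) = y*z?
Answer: -22819/15 ≈ -1521.3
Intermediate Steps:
A = -4
o = 40 (o = -3 + 43 = 40)
r(Y, I) = (-4 + Y)/(5*I) (r(Y, I) = (Y - 4)/(I + I*4) = (-4 + Y)/(I + 4*I) = (-4 + Y)/((5*I)) = (-4 + Y)*(1/(5*I)) = (-4 + Y)/(5*I))
j = -1201/75 (j = ((1/5)*(-4 + 5)/(-3) - 1*80)/5 = ((1/5)*(-1/3)*1 - 80)/5 = (-1/15 - 80)/5 = (1/5)*(-1201/15) = -1201/75 ≈ -16.013)
((28 + o) + 27)*j = ((28 + 40) + 27)*(-1201/75) = (68 + 27)*(-1201/75) = 95*(-1201/75) = -22819/15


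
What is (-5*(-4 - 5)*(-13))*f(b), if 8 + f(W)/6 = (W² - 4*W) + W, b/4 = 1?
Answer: 14040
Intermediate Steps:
b = 4 (b = 4*1 = 4)
f(W) = -48 - 18*W + 6*W² (f(W) = -48 + 6*((W² - 4*W) + W) = -48 + 6*(W² - 3*W) = -48 + (-18*W + 6*W²) = -48 - 18*W + 6*W²)
(-5*(-4 - 5)*(-13))*f(b) = (-5*(-4 - 5)*(-13))*(-48 - 18*4 + 6*4²) = (-5*(-9)*(-13))*(-48 - 72 + 6*16) = (45*(-13))*(-48 - 72 + 96) = -585*(-24) = 14040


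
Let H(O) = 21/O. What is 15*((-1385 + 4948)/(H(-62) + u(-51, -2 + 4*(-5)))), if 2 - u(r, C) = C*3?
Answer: 662718/839 ≈ 789.89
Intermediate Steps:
u(r, C) = 2 - 3*C (u(r, C) = 2 - C*3 = 2 - 3*C)
15*((-1385 + 4948)/(H(-62) + u(-51, -2 + 4*(-5)))) = 15*((-1385 + 4948)/(21/(-62) + (2 - 3*(-2 + 4*(-5))))) = 15*(3563/(21*(-1/62) + (2 - 3*(-2 - 20)))) = 15*(3563/(-21/62 + (2 - 3*(-22)))) = 15*(3563/(-21/62 + (2 + 66))) = 15*(3563/(-21/62 + 68)) = 15*(3563/(4195/62)) = 15*(3563*(62/4195)) = 15*(220906/4195) = 662718/839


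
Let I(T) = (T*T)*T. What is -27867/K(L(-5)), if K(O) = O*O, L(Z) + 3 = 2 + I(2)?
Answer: -3981/7 ≈ -568.71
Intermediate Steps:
I(T) = T³ (I(T) = T²*T = T³)
L(Z) = 7 (L(Z) = -3 + (2 + 2³) = -3 + (2 + 8) = -3 + 10 = 7)
K(O) = O²
-27867/K(L(-5)) = -27867/(7²) = -27867/49 = -27867*1/49 = -3981/7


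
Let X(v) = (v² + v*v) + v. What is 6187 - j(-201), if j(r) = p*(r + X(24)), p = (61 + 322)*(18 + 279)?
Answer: -110901038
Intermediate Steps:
X(v) = v + 2*v² (X(v) = (v² + v²) + v = 2*v² + v = v + 2*v²)
p = 113751 (p = 383*297 = 113751)
j(r) = 133771176 + 113751*r (j(r) = 113751*(r + 24*(1 + 2*24)) = 113751*(r + 24*(1 + 48)) = 113751*(r + 24*49) = 113751*(r + 1176) = 113751*(1176 + r) = 133771176 + 113751*r)
6187 - j(-201) = 6187 - (133771176 + 113751*(-201)) = 6187 - (133771176 - 22863951) = 6187 - 1*110907225 = 6187 - 110907225 = -110901038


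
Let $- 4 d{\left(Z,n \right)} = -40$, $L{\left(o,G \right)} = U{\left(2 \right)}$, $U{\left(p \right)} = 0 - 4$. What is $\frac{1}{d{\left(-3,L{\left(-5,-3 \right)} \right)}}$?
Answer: $\frac{1}{10} \approx 0.1$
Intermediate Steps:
$U{\left(p \right)} = -4$ ($U{\left(p \right)} = 0 - 4 = -4$)
$L{\left(o,G \right)} = -4$
$d{\left(Z,n \right)} = 10$ ($d{\left(Z,n \right)} = \left(- \frac{1}{4}\right) \left(-40\right) = 10$)
$\frac{1}{d{\left(-3,L{\left(-5,-3 \right)} \right)}} = \frac{1}{10}$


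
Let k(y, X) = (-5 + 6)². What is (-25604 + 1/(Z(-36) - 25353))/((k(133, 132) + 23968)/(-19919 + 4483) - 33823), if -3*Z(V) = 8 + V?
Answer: 30049226113972/39696986161707 ≈ 0.75696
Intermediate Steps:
Z(V) = -8/3 - V/3 (Z(V) = -(8 + V)/3 = -8/3 - V/3)
k(y, X) = 1 (k(y, X) = 1² = 1)
(-25604 + 1/(Z(-36) - 25353))/((k(133, 132) + 23968)/(-19919 + 4483) - 33823) = (-25604 + 1/((-8/3 - ⅓*(-36)) - 25353))/((1 + 23968)/(-19919 + 4483) - 33823) = (-25604 + 1/((-8/3 + 12) - 25353))/(23969/(-15436) - 33823) = (-25604 + 1/(28/3 - 25353))/(23969*(-1/15436) - 33823) = (-25604 + 1/(-76031/3))/(-23969/15436 - 33823) = (-25604 - 3/76031)/(-522115797/15436) = -1946697727/76031*(-15436/522115797) = 30049226113972/39696986161707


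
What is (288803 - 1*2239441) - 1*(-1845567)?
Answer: -105071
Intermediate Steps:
(288803 - 1*2239441) - 1*(-1845567) = (288803 - 2239441) + 1845567 = -1950638 + 1845567 = -105071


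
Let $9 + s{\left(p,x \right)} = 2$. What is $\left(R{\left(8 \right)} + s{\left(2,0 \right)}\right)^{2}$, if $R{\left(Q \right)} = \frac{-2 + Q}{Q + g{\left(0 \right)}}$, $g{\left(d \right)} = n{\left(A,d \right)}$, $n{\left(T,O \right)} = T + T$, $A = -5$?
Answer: $100$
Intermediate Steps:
$n{\left(T,O \right)} = 2 T$
$g{\left(d \right)} = -10$ ($g{\left(d \right)} = 2 \left(-5\right) = -10$)
$s{\left(p,x \right)} = -7$ ($s{\left(p,x \right)} = -9 + 2 = -7$)
$R{\left(Q \right)} = \frac{-2 + Q}{-10 + Q}$ ($R{\left(Q \right)} = \frac{-2 + Q}{Q - 10} = \frac{-2 + Q}{-10 + Q}$)
$\left(R{\left(8 \right)} + s{\left(2,0 \right)}\right)^{2} = \left(\frac{-2 + 8}{-10 + 8} - 7\right)^{2} = \left(\frac{1}{-2} \cdot 6 - 7\right)^{2} = \left(\left(- \frac{1}{2}\right) 6 - 7\right)^{2} = \left(-3 - 7\right)^{2} = \left(-10\right)^{2} = 100$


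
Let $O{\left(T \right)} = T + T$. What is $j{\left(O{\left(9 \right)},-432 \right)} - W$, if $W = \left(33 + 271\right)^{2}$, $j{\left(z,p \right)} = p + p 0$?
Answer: $-92848$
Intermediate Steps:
$O{\left(T \right)} = 2 T$
$j{\left(z,p \right)} = p$ ($j{\left(z,p \right)} = p + 0 = p$)
$W = 92416$ ($W = 304^{2} = 92416$)
$j{\left(O{\left(9 \right)},-432 \right)} - W = -432 - 92416 = -92848$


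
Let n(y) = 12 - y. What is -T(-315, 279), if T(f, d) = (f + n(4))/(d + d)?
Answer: 307/558 ≈ 0.55018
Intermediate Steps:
T(f, d) = (8 + f)/(2*d) (T(f, d) = (f + (12 - 1*4))/(d + d) = (f + (12 - 4))/((2*d)) = (f + 8)*(1/(2*d)) = (8 + f)*(1/(2*d)) = (8 + f)/(2*d))
-T(-315, 279) = -(8 - 315)/(2*279) = -(-307)/(2*279) = -1*(-307/558) = 307/558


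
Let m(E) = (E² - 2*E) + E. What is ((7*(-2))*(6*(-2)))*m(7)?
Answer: 7056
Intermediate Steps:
m(E) = E² - E
((7*(-2))*(6*(-2)))*m(7) = ((7*(-2))*(6*(-2)))*(7*(-1 + 7)) = (-14*(-12))*(7*6) = 168*42 = 7056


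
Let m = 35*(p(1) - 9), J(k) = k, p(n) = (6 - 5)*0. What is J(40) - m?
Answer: 355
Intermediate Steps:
p(n) = 0 (p(n) = 1*0 = 0)
m = -315 (m = 35*(0 - 9) = 35*(-9) = -315)
J(40) - m = 40 - 1*(-315) = 40 + 315 = 355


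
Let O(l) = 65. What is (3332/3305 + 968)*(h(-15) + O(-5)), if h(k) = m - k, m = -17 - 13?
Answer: 32025720/661 ≈ 48450.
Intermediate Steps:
m = -30
h(k) = -30 - k
(3332/3305 + 968)*(h(-15) + O(-5)) = (3332/3305 + 968)*((-30 - 1*(-15)) + 65) = (3332*(1/3305) + 968)*((-30 + 15) + 65) = (3332/3305 + 968)*(-15 + 65) = (3202572/3305)*50 = 32025720/661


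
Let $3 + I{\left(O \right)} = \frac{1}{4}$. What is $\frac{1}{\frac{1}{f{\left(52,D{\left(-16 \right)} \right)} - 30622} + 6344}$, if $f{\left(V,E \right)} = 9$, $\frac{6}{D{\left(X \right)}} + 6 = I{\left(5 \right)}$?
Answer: $\frac{30613}{194208871} \approx 0.00015763$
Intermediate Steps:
$I{\left(O \right)} = - \frac{11}{4}$ ($I{\left(O \right)} = -3 + \frac{1}{4} = - \frac{11}{4}$)
$D{\left(X \right)} = - \frac{24}{35}$ ($D{\left(X \right)} = \frac{6}{-6 - \frac{11}{4}} = \frac{6}{- \frac{35}{4}} = 6 \left(- \frac{4}{35}\right) = - \frac{24}{35}$)
$\frac{1}{\frac{1}{f{\left(52,D{\left(-16 \right)} \right)} - 30622} + 6344} = \frac{1}{\frac{1}{9 - 30622} + 6344} = \frac{1}{\frac{1}{-30613} + 6344} = \frac{1}{- \frac{1}{30613} + 6344} = \frac{1}{\frac{194208871}{30613}} = \frac{30613}{194208871}$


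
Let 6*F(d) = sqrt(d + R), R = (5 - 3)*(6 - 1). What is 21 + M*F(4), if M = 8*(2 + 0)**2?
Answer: 21 + 16*sqrt(14)/3 ≈ 40.956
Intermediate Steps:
R = 10 (R = 2*5 = 10)
M = 32 (M = 8*2**2 = 8*4 = 32)
F(d) = sqrt(10 + d)/6 (F(d) = sqrt(d + 10)/6 = sqrt(10 + d)/6)
21 + M*F(4) = 21 + 32*(sqrt(10 + 4)/6) = 21 + 32*(sqrt(14)/6) = 21 + 16*sqrt(14)/3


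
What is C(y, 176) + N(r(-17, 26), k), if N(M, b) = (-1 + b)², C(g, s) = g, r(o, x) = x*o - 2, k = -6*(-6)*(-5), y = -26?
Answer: 32735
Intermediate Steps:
k = -180 (k = 36*(-5) = -180)
r(o, x) = -2 + o*x (r(o, x) = o*x - 2 = -2 + o*x)
C(y, 176) + N(r(-17, 26), k) = -26 + (-1 - 180)² = -26 + (-181)² = -26 + 32761 = 32735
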